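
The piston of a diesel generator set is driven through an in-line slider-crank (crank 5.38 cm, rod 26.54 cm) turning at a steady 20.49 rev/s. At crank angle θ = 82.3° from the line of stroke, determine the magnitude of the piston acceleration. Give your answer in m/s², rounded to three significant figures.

58.3

ω = 2π·20.5 = 128.7 rad/s
x(θ) = r cosθ + √(L² − r² sin²θ); with ω constant, a = ω²·d²x/dθ².
d²x/dθ² = −r cosθ − r²(cos2θ)/√u − r⁴ sin²2θ/(4u^{3/2}),  u = L² − r² sin²θ = 0.0675947 m².
Substituting r = 0.0538 m, L = 0.2654 m, θ = 82.3°: d²x/dθ² = +0.0035163 m.
a = ω²·d²x/dθ² = (128.7)²·(+0.0035163) = +58.282 m/s²;  |a| = 58.282 m/s².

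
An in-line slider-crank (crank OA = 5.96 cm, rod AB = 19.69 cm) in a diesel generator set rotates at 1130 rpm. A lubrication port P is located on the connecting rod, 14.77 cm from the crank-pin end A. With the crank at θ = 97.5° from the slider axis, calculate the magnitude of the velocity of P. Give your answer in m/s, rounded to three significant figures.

ω = 118.3 rad/s.  Crank-pin speed |V_A| = rω = 7.0527 m/s, perpendicular to OA.
Rod angle: sinφ = −(r/L) sinθ ⇒ φ = -17.464°; ω_rod = −rω cosθ/√(L²−r²sin²θ) = +4.9012 rad/s.
V_P = V_A + ω_rod × AP, with AP = 0.1477 m along the rod.
Components: V_Px = −rω sinθ − a·ω_rod·sinφ = -6.7751 m/s;  V_Py = rω cosθ + a·ω_rod·cosφ = -0.23002 m/s.
|V_P| = √(V_Px² + V_Py²) = 6.779 m/s.

6.78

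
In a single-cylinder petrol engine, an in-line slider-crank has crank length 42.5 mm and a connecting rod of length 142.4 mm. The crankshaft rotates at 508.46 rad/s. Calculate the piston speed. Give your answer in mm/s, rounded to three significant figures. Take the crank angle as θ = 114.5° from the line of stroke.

ω = 508.5 rad/s
For an in-line slider-crank, x = r cosθ + √(L² − r² sin²θ), so v = −rω sinθ·[1 + r cosθ/√(L² − r² sin²θ)].
With r = 0.0425 m, L = 0.1424 m, θ = 114.5°: √(L² − r² sin²θ) = 0.13705 m.
v = −0.0425·508.5·0.90996·[1 + 0.0425·-0.41469/0.13705] = -17.135 m/s.
|v| = 17.135 m/s = 17135 mm/s.

17100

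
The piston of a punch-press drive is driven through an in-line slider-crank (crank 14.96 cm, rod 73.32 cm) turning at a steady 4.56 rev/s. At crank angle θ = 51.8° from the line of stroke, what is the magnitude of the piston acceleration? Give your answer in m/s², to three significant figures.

70.2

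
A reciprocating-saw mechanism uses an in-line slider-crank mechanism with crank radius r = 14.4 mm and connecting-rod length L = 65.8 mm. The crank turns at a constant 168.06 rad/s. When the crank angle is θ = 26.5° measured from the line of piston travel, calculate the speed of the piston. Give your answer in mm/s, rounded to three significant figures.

ω = 168.1 rad/s
For an in-line slider-crank, x = r cosθ + √(L² − r² sin²θ), so v = −rω sinθ·[1 + r cosθ/√(L² − r² sin²θ)].
With r = 0.0144 m, L = 0.0658 m, θ = 26.5°: √(L² − r² sin²θ) = 0.065486 m.
v = −0.0144·168.1·0.44620·[1 + 0.0144·0.89493/0.065486] = -1.2923 m/s.
|v| = 1.2923 m/s = 1292.3 mm/s.

1290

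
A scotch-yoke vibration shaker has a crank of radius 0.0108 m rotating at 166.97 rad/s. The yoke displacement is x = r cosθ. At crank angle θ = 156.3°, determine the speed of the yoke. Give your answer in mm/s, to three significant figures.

ω = 167 rad/s
x = r cosθ ⇒ ẋ = −rω sinθ.
|v| = rω|sinθ| = 0.0108·167·|sin 156.3°| = 0.72482 m/s = 724.82 mm/s.

725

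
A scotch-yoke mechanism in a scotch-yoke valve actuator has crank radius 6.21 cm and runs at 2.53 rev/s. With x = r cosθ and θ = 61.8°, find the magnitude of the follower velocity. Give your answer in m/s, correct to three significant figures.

0.870

ω = 15.9 rad/s (from 2.53 rev/s).
x = r cosθ ⇒ ẋ = −rω sinθ.
|v| = rω|sinθ| = 0.0621·15.9·|sin 61.8°| = 0.87 m/s.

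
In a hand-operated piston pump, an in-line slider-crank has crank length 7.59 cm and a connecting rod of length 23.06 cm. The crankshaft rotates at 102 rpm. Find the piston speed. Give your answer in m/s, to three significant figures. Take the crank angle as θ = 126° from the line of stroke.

ω = 2π·102/60 = 10.68 rad/s
For an in-line slider-crank, x = r cosθ + √(L² − r² sin²θ), so v = −rω sinθ·[1 + r cosθ/√(L² − r² sin²θ)].
With r = 0.0759 m, L = 0.2306 m, θ = 126°: √(L² − r² sin²θ) = 0.22227 m.
v = −0.0759·10.68·0.80902·[1 + 0.0759·-0.58779/0.22227] = -0.52424 m/s.
|v| = 0.52424 m/s.

0.524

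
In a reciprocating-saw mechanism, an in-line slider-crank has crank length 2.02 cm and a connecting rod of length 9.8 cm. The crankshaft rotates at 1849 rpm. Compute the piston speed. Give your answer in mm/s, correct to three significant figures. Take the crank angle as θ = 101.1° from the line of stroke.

ω = 2π·1849/60 = 193.6 rad/s
For an in-line slider-crank, x = r cosθ + √(L² − r² sin²θ), so v = −rω sinθ·[1 + r cosθ/√(L² − r² sin²θ)].
With r = 0.0202 m, L = 0.098 m, θ = 101.1°: √(L² − r² sin²θ) = 0.095974 m.
v = −0.0202·193.6·0.98129·[1 + 0.0202·-0.19252/0.095974] = -3.6826 m/s.
|v| = 3.6826 m/s = 3682.6 mm/s.

3680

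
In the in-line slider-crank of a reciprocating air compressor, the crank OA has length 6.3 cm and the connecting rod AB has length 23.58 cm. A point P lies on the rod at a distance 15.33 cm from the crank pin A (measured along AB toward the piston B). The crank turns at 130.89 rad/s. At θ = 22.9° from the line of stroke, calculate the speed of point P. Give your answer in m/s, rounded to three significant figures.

ω = 130.9 rad/s.  Crank-pin speed |V_A| = rω = 8.2461 m/s, perpendicular to OA.
Rod angle: sinφ = −(r/L) sinθ ⇒ φ = -5.968°; ω_rod = −rω cosθ/√(L²−r²sin²θ) = -32.39 rad/s.
V_P = V_A + ω_rod × AP, with AP = 0.1533 m along the rod.
Components: V_Px = −rω sinθ − a·ω_rod·sinφ = -3.725 m/s;  V_Py = rω cosθ + a·ω_rod·cosφ = +2.6577 m/s.
|V_P| = √(V_Px² + V_Py²) = 4.5759 m/s.

4.58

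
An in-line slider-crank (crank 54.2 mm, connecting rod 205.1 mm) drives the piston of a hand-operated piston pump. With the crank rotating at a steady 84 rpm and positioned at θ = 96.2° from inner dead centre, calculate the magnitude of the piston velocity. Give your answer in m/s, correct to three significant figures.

ω = 2π·84/60 = 8.796 rad/s
For an in-line slider-crank, x = r cosθ + √(L² − r² sin²θ), so v = −rω sinθ·[1 + r cosθ/√(L² − r² sin²θ)].
With r = 0.0542 m, L = 0.2051 m, θ = 96.2°: √(L² − r² sin²θ) = 0.1979 m.
v = −0.0542·8.796·0.99415·[1 + 0.0542·-0.10800/0.1979] = -0.45996 m/s.
|v| = 0.45996 m/s.

0.460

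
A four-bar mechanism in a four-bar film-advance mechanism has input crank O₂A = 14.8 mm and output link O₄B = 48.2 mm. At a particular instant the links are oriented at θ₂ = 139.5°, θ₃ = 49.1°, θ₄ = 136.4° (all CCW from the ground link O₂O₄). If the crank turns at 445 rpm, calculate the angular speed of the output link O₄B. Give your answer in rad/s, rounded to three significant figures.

14.3

ω₂ = 46.6 rad/s (from 445 rpm).
Differentiating the loop-closure r₂e^{iθ₂}+r₃e^{iθ₃}=r₁+r₄e^{iθ₄} gives r₂ω₂e^{iθ₂}+r₃ω₃e^{iθ₃}=r₄ω₄e^{iθ₄}.
Eliminating the other unknown: ω₄ = r₂ω₂ sin(θ₂−θ₃) / [r₄ sin(θ₄−θ₃)].
Numerator sine = +0.99998; denominator sine = +0.99889.
Result = 0.0148·46.6·(+0.99998) / (0.0482·(+0.99889)) = +14.324 rad/s; magnitude 14.324 rad/s.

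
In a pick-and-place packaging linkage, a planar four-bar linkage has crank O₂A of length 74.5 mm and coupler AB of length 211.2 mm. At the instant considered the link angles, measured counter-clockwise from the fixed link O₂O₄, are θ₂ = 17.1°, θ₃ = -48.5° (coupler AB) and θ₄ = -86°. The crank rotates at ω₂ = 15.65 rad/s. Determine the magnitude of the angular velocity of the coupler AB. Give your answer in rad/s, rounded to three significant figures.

ω₂ = 15.65 rad/s
Differentiating the loop-closure r₂e^{iθ₂}+r₃e^{iθ₃}=r₁+r₄e^{iθ₄} gives r₂ω₂e^{iθ₂}+r₃ω₃e^{iθ₃}=r₄ω₄e^{iθ₄}.
Eliminating the other unknown: ω₃ = r₂ω₂ sin(θ₄−θ₂) / [r₃ sin(θ₃−θ₄)].
Numerator sine = -0.97398; denominator sine = +0.60876.
Result = 0.0745·15.65·(-0.97398) / (0.2112·(+0.60876)) = -8.8324 rad/s; magnitude 8.8324 rad/s.

8.83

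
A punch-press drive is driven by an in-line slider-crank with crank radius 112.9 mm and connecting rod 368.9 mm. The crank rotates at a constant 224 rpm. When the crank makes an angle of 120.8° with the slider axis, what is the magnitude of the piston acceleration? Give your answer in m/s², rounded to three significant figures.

40.8

ω = 2π·224/60 = 23.46 rad/s
x(θ) = r cosθ + √(L² − r² sin²θ); with ω constant, a = ω²·d²x/dθ².
d²x/dθ² = −r cosθ − r²(cos2θ)/√u − r⁴ sin²2θ/(4u^{3/2}),  u = L² − r² sin²θ = 0.126683 m².
Substituting r = 0.1129 m, L = 0.3689 m, θ = 120.8°: d²x/dθ² = +0.074146 m.
a = ω²·d²x/dθ² = (23.46)²·(+0.074146) = +40.798 m/s²;  |a| = 40.798 m/s².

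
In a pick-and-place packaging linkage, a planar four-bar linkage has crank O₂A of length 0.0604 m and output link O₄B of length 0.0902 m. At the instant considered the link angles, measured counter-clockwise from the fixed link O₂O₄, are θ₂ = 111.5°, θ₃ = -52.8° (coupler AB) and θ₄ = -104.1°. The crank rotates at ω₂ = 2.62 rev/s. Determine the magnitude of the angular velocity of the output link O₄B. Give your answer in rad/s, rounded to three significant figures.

ω₂ = 16.46 rad/s (from 2.62 rev/s).
Differentiating the loop-closure r₂e^{iθ₂}+r₃e^{iθ₃}=r₁+r₄e^{iθ₄} gives r₂ω₂e^{iθ₂}+r₃ω₃e^{iθ₃}=r₄ω₄e^{iθ₄}.
Eliminating the other unknown: ω₄ = r₂ω₂ sin(θ₂−θ₃) / [r₄ sin(θ₄−θ₃)].
Numerator sine = +0.27060; denominator sine = -0.78043.
Result = 0.0604·16.46·(+0.27060) / (0.0902·(-0.78043)) = -3.8221 rad/s; magnitude 3.8221 rad/s.

3.82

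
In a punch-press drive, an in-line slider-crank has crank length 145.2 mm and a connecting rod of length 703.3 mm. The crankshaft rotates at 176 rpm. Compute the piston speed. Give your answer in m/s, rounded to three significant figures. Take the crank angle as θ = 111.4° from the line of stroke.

2.30

ω = 2π·176/60 = 18.43 rad/s
For an in-line slider-crank, x = r cosθ + √(L² − r² sin²θ), so v = −rω sinθ·[1 + r cosθ/√(L² − r² sin²θ)].
With r = 0.1452 m, L = 0.7033 m, θ = 111.4°: √(L² − r² sin²θ) = 0.69018 m.
v = −0.1452·18.43·0.93106·[1 + 0.1452·-0.36488/0.69018] = -2.3004 m/s.
|v| = 2.3004 m/s.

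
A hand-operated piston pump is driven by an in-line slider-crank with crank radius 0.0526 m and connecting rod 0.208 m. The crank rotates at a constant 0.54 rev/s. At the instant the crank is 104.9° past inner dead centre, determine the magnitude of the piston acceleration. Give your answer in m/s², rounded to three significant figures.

0.292

ω = 2π·0.54 = 3.393 rad/s
x(θ) = r cosθ + √(L² − r² sin²θ); with ω constant, a = ω²·d²x/dθ².
d²x/dθ² = −r cosθ − r²(cos2θ)/√u − r⁴ sin²2θ/(4u^{3/2}),  u = L² − r² sin²θ = 0.0406802 m².
Substituting r = 0.0526 m, L = 0.208 m, θ = 104.9°: d²x/dθ² = +0.025371 m.
a = ω²·d²x/dθ² = (3.393)²·(+0.025371) = +0.29207 m/s²;  |a| = 0.29207 m/s².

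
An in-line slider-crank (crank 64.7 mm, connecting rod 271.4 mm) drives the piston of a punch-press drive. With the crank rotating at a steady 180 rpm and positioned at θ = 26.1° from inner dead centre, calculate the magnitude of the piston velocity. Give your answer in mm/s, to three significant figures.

ω = 2π·180/60 = 18.85 rad/s
For an in-line slider-crank, x = r cosθ + √(L² − r² sin²θ), so v = −rω sinθ·[1 + r cosθ/√(L² − r² sin²θ)].
With r = 0.0647 m, L = 0.2714 m, θ = 26.1°: √(L² − r² sin²θ) = 0.2699 m.
v = −0.0647·18.85·0.43994·[1 + 0.0647·0.89803/0.2699] = -0.65204 m/s.
|v| = 0.65204 m/s = 652.04 mm/s.

652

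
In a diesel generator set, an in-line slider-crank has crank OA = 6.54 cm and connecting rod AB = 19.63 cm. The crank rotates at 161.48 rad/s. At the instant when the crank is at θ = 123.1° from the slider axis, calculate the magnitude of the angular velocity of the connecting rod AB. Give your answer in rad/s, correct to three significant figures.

ω = 161.5 rad/s
The rod makes angle φ with the slider axis where L sinφ = r sinθ; differentiating, L cosφ·φ̇ = r ω cosθ.
L cosφ = √(L² − r² sin²θ) = 0.1885 m.
|ω_rod| = r ω |cosθ| / √(L² − r² sin²θ) = 0.0654·161.5·0.54610/0.1885 = 30.596 rad/s.

30.6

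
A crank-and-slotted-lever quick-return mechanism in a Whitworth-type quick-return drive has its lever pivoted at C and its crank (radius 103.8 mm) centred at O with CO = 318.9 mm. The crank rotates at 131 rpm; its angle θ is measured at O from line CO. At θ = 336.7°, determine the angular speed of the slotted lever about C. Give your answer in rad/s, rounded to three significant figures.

3.26

ω = 13.72 rad/s (from 131 rpm).
Crank pin A relative to C: A = (d + r cosθ, r sinθ); lever angle φ = atan2(r sinθ, d + r cosθ).
Differentiating tanφ: φ̇ = rω(d cosθ + r)/(d² + r² + 2dr cosθ).
d² + r² + 2dr cosθ = |CA|² = 0.173276 m²;  d cosθ + r = +0.39669 m.
|ω_lever| = |0.1038·13.72·+0.39669| / 0.173276 = 3.26 rad/s.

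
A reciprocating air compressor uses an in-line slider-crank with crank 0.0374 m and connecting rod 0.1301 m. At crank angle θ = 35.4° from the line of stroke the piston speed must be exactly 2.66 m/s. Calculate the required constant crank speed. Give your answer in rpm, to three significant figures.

For an in-line slider-crank, |v_piston| = rω|sinθ|·[1 + r cosθ/√(L² − r² sin²θ)].
With r = 0.0374 m, L = 0.1301 m, θ = 35.4°: the bracketed kinematic factor |dx/dθ| = 0.026814 m.
ω = v/|dx/dθ| = 2.66/0.026814 = 99.203 rad/s.
N = 60ω/(2π) = 947.32 rpm.

947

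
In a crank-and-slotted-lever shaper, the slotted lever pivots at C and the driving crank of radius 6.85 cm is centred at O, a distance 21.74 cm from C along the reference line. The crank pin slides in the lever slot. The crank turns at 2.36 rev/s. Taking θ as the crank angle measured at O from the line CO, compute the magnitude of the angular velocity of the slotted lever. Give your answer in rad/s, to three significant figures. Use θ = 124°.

1.53

ω = 14.83 rad/s (from 2.36 rev/s).
Crank pin A relative to C: A = (d + r cosθ, r sinθ); lever angle φ = atan2(r sinθ, d + r cosθ).
Differentiating tanφ: φ̇ = rω(d cosθ + r)/(d² + r² + 2dr cosθ).
d² + r² + 2dr cosθ = |CA|² = 0.0353001 m²;  d cosθ + r = -0.053069 m.
|ω_lever| = |0.0685·14.83·-0.053069| / 0.0353001 = 1.527 rad/s.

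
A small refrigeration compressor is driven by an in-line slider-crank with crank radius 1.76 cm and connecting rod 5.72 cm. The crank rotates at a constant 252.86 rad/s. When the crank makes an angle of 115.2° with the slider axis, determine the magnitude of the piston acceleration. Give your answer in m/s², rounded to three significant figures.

ω = 252.9 rad/s
x(θ) = r cosθ + √(L² − r² sin²θ); with ω constant, a = ω²·d²x/dθ².
d²x/dθ² = −r cosθ − r²(cos2θ)/√u − r⁴ sin²2θ/(4u^{3/2}),  u = L² − r² sin²θ = 0.00301824 m².
Substituting r = 0.0176 m, L = 0.0572 m, θ = 115.2°: d²x/dθ² = +0.011002 m.
a = ω²·d²x/dθ² = (252.9)²·(+0.011002) = +703.44 m/s²;  |a| = 703.44 m/s².

703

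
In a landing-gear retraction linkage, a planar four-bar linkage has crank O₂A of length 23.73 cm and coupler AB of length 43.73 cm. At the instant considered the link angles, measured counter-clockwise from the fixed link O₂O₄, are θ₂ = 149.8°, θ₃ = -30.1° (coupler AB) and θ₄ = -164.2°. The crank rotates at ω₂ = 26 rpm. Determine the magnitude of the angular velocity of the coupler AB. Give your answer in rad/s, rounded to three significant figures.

ω₂ = 2.723 rad/s (from 26 rpm).
Differentiating the loop-closure r₂e^{iθ₂}+r₃e^{iθ₃}=r₁+r₄e^{iθ₄} gives r₂ω₂e^{iθ₂}+r₃ω₃e^{iθ₃}=r₄ω₄e^{iθ₄}.
Eliminating the other unknown: ω₃ = r₂ω₂ sin(θ₄−θ₂) / [r₃ sin(θ₃−θ₄)].
Numerator sine = +0.71934; denominator sine = +0.71813.
Result = 0.2373·2.723·(+0.71934) / (0.4373·(+0.71813)) = +1.48 rad/s; magnitude 1.48 rad/s.

1.48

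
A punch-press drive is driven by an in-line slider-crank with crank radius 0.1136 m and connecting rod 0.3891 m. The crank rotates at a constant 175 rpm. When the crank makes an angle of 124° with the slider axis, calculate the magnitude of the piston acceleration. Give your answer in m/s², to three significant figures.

ω = 2π·175/60 = 18.33 rad/s
x(θ) = r cosθ + √(L² − r² sin²θ); with ω constant, a = ω²·d²x/dθ².
d²x/dθ² = −r cosθ − r²(cos2θ)/√u − r⁴ sin²2θ/(4u^{3/2}),  u = L² − r² sin²θ = 0.142529 m².
Substituting r = 0.1136 m, L = 0.3891 m, θ = 124°: d²x/dθ² = +0.075664 m.
a = ω²·d²x/dθ² = (18.33)²·(+0.075664) = +25.411 m/s²;  |a| = 25.411 m/s².

25.4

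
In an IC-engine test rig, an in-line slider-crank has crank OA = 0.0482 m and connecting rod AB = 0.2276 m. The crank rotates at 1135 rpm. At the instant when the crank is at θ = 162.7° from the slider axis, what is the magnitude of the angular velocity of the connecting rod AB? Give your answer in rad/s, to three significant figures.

ω = 118.9 rad/s (converted from 1135 rpm).
The rod makes angle φ with the slider axis where L sinφ = r sinθ; differentiating, L cosφ·φ̇ = r ω cosθ.
L cosφ = √(L² − r² sin²θ) = 0.22715 m.
|ω_rod| = r ω |cosθ| / √(L² − r² sin²θ) = 0.0482·118.9·0.95476/0.22715 = 24.08 rad/s.

24.1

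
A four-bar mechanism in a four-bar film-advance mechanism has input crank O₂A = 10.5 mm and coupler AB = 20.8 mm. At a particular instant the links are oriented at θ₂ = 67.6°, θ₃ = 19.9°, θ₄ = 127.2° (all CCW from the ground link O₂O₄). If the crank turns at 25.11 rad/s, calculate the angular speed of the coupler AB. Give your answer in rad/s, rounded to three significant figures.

ω₂ = 25.11 rad/s
Differentiating the loop-closure r₂e^{iθ₂}+r₃e^{iθ₃}=r₁+r₄e^{iθ₄} gives r₂ω₂e^{iθ₂}+r₃ω₃e^{iθ₃}=r₄ω₄e^{iθ₄}.
Eliminating the other unknown: ω₃ = r₂ω₂ sin(θ₄−θ₂) / [r₃ sin(θ₃−θ₄)].
Numerator sine = +0.86251; denominator sine = -0.95476.
Result = 0.0105·25.11·(+0.86251) / (0.0208·(-0.95476)) = -11.451 rad/s; magnitude 11.451 rad/s.

11.5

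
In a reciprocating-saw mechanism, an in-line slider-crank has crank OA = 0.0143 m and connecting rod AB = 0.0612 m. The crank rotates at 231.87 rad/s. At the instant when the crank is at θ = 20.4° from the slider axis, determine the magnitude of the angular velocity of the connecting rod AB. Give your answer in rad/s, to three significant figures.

51.0

ω = 231.9 rad/s
The rod makes angle φ with the slider axis where L sinφ = r sinθ; differentiating, L cosφ·φ̇ = r ω cosθ.
L cosφ = √(L² − r² sin²θ) = 0.060997 m.
|ω_rod| = r ω |cosθ| / √(L² − r² sin²θ) = 0.0143·231.9·0.93728/0.060997 = 50.95 rad/s.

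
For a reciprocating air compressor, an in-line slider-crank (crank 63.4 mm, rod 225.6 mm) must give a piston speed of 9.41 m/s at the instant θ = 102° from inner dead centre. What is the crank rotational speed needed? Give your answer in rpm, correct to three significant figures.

1540

For an in-line slider-crank, |v_piston| = rω|sinθ|·[1 + r cosθ/√(L² − r² sin²θ)].
With r = 0.0634 m, L = 0.2256 m, θ = 102°: the bracketed kinematic factor |dx/dθ| = 0.058246 m.
ω = v/|dx/dθ| = 9.41/0.058246 = 161.56 rad/s.
N = 60ω/(2π) = 1542.7 rpm.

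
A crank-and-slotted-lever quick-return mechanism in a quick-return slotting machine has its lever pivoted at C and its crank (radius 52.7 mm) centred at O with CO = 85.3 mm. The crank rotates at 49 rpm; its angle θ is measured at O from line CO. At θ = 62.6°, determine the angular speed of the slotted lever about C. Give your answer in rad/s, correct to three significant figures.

1.75

ω = 5.131 rad/s (from 49 rpm).
Crank pin A relative to C: A = (d + r cosθ, r sinθ); lever angle φ = atan2(r sinθ, d + r cosθ).
Differentiating tanφ: φ̇ = rω(d cosθ + r)/(d² + r² + 2dr cosθ).
d² + r² + 2dr cosθ = |CA|² = 0.0141909 m²;  d cosθ + r = +0.091955 m.
|ω_lever| = |0.0527·5.131·+0.091955| / 0.0141909 = 1.7523 rad/s.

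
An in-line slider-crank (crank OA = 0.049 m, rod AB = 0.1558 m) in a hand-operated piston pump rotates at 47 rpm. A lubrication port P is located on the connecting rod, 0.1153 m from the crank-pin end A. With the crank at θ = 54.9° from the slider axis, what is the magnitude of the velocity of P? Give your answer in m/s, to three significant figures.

0.228

ω = 4.922 rad/s.  Crank-pin speed |V_A| = rω = 0.24117 m/s, perpendicular to OA.
Rod angle: sinφ = −(r/L) sinθ ⇒ φ = -14.911°; ω_rod = −rω cosθ/√(L²−r²sin²θ) = -0.92109 rad/s.
V_P = V_A + ω_rod × AP, with AP = 0.1153 m along the rod.
Components: V_Px = −rω sinθ − a·ω_rod·sinφ = -0.22464 m/s;  V_Py = rω cosθ + a·ω_rod·cosφ = +0.036048 m/s.
|V_P| = √(V_Px² + V_Py²) = 0.22751 m/s.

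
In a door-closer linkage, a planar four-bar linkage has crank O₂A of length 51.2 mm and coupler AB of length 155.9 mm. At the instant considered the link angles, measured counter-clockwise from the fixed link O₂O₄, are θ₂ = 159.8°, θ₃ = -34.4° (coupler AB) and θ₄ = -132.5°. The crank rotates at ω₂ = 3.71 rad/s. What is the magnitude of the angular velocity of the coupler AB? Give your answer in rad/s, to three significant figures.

ω₂ = 3.71 rad/s
Differentiating the loop-closure r₂e^{iθ₂}+r₃e^{iθ₃}=r₁+r₄e^{iθ₄} gives r₂ω₂e^{iθ₂}+r₃ω₃e^{iθ₃}=r₄ω₄e^{iθ₄}.
Eliminating the other unknown: ω₃ = r₂ω₂ sin(θ₄−θ₂) / [r₃ sin(θ₃−θ₄)].
Numerator sine = +0.92521; denominator sine = +0.99002.
Result = 0.0512·3.71·(+0.92521) / (0.1559·(+0.99002)) = +1.1387 rad/s; magnitude 1.1387 rad/s.

1.14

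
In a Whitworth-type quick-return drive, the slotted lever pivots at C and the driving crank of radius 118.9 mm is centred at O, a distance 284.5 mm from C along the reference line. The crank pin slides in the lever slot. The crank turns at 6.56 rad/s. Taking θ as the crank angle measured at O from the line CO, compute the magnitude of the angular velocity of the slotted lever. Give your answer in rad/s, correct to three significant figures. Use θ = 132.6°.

1.17

ω = 6.56 rad/s
Crank pin A relative to C: A = (d + r cosθ, r sinθ); lever angle φ = atan2(r sinθ, d + r cosθ).
Differentiating tanφ: φ̇ = rω(d cosθ + r)/(d² + r² + 2dr cosθ).
d² + r² + 2dr cosθ = |CA|² = 0.049284 m²;  d cosθ + r = -0.073671 m.
|ω_lever| = |0.1189·6.56·-0.073671| / 0.049284 = 1.1659 rad/s.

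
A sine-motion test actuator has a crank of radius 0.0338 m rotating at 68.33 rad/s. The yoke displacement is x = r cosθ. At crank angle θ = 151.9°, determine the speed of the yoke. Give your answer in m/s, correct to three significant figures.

1.09

ω = 68.33 rad/s
x = r cosθ ⇒ ẋ = −rω sinθ.
|v| = rω|sinθ| = 0.0338·68.33·|sin 151.9°| = 1.0878 m/s.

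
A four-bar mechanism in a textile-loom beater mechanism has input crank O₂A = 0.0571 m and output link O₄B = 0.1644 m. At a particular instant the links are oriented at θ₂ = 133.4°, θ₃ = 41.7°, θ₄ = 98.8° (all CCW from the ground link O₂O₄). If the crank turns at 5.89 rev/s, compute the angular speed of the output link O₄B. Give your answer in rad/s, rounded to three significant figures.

ω₂ = 37.01 rad/s (from 5.89 rev/s).
Differentiating the loop-closure r₂e^{iθ₂}+r₃e^{iθ₃}=r₁+r₄e^{iθ₄} gives r₂ω₂e^{iθ₂}+r₃ω₃e^{iθ₃}=r₄ω₄e^{iθ₄}.
Eliminating the other unknown: ω₄ = r₂ω₂ sin(θ₂−θ₃) / [r₄ sin(θ₄−θ₃)].
Numerator sine = +0.99956; denominator sine = +0.83962.
Result = 0.0571·37.01·(+0.99956) / (0.1644·(+0.83962)) = +15.302 rad/s; magnitude 15.302 rad/s.

15.3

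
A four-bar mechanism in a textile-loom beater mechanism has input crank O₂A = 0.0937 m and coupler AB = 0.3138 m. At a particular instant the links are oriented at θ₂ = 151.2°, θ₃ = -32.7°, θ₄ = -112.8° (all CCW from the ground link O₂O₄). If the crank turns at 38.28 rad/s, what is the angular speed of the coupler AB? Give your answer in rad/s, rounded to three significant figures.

11.5

ω₂ = 38.28 rad/s
Differentiating the loop-closure r₂e^{iθ₂}+r₃e^{iθ₃}=r₁+r₄e^{iθ₄} gives r₂ω₂e^{iθ₂}+r₃ω₃e^{iθ₃}=r₄ω₄e^{iθ₄}.
Eliminating the other unknown: ω₃ = r₂ω₂ sin(θ₄−θ₂) / [r₃ sin(θ₃−θ₄)].
Numerator sine = +0.99452; denominator sine = +0.98511.
Result = 0.0937·38.28·(+0.99452) / (0.3138·(+0.98511)) = +11.54 rad/s; magnitude 11.54 rad/s.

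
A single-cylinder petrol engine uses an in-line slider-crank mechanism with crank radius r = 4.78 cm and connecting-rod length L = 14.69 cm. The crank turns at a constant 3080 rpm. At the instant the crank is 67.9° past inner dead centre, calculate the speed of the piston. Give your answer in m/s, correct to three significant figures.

16.1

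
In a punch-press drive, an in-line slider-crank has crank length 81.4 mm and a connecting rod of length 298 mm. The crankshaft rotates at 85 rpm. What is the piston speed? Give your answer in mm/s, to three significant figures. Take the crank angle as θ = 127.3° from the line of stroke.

ω = 2π·85/60 = 8.901 rad/s
For an in-line slider-crank, x = r cosθ + √(L² − r² sin²θ), so v = −rω sinθ·[1 + r cosθ/√(L² − r² sin²θ)].
With r = 0.0814 m, L = 0.298 m, θ = 127.3°: √(L² − r² sin²θ) = 0.29088 m.
v = −0.0814·8.901·0.79547·[1 + 0.0814·-0.60599/0.29088] = -0.47863 m/s.
|v| = 0.47863 m/s = 478.63 mm/s.

479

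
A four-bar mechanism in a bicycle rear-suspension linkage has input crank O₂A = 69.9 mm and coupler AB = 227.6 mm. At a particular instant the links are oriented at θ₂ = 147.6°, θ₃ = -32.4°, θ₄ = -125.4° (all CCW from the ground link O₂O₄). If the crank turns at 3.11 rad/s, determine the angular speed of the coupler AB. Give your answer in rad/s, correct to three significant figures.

ω₂ = 3.11 rad/s
Differentiating the loop-closure r₂e^{iθ₂}+r₃e^{iθ₃}=r₁+r₄e^{iθ₄} gives r₂ω₂e^{iθ₂}+r₃ω₃e^{iθ₃}=r₄ω₄e^{iθ₄}.
Eliminating the other unknown: ω₃ = r₂ω₂ sin(θ₄−θ₂) / [r₃ sin(θ₃−θ₄)].
Numerator sine = +0.99863; denominator sine = +0.99863.
Result = 0.0699·3.11·(+0.99863) / (0.2276·(+0.99863)) = +0.95514 rad/s; magnitude 0.95514 rad/s.

0.955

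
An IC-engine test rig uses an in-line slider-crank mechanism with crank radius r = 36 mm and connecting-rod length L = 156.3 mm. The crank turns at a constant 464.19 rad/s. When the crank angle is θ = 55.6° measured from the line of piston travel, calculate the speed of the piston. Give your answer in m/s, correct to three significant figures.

15.6

ω = 464.2 rad/s
For an in-line slider-crank, x = r cosθ + √(L² − r² sin²θ), so v = −rω sinθ·[1 + r cosθ/√(L² − r² sin²θ)].
With r = 0.036 m, L = 0.1563 m, θ = 55.6°: √(L² − r² sin²θ) = 0.15345 m.
v = −0.036·464.2·0.82511·[1 + 0.036·0.56497/0.15345] = -15.616 m/s.
|v| = 15.616 m/s.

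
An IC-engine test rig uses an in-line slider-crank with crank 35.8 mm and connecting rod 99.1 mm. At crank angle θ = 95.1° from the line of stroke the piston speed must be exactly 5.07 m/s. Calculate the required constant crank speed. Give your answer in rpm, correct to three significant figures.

For an in-line slider-crank, |v_piston| = rω|sinθ|·[1 + r cosθ/√(L² − r² sin²θ)].
With r = 0.0358 m, L = 0.0991 m, θ = 95.1°: the bracketed kinematic factor |dx/dθ| = 0.034431 m.
ω = v/|dx/dθ| = 5.07/0.034431 = 147.25 rad/s.
N = 60ω/(2π) = 1406.1 rpm.

1410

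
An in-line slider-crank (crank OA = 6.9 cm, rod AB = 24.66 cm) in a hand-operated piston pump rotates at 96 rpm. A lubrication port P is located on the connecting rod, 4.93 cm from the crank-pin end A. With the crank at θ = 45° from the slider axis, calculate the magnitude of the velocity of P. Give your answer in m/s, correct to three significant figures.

ω = 10.05 rad/s.  Crank-pin speed |V_A| = rω = 0.69366 m/s, perpendicular to OA.
Rod angle: sinφ = −(r/L) sinθ ⇒ φ = -11.411°; ω_rod = −rω cosθ/√(L²−r²sin²θ) = -2.0291 rad/s.
V_P = V_A + ω_rod × AP, with AP = 0.0493 m along the rod.
Components: V_Px = −rω sinθ − a·ω_rod·sinφ = -0.51029 m/s;  V_Py = rω cosθ + a·ω_rod·cosφ = +0.39244 m/s.
|V_P| = √(V_Px² + V_Py²) = 0.64374 m/s.

0.644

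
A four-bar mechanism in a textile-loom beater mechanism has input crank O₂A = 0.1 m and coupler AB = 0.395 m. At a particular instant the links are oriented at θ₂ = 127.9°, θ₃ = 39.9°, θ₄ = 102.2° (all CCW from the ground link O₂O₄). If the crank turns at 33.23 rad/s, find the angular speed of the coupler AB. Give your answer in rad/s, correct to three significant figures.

4.12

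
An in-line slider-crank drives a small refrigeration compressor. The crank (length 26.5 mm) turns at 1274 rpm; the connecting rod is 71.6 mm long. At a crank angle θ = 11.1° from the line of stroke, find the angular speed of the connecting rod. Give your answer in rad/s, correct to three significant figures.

48.6

ω = 133.4 rad/s (converted from 1274 rpm).
The rod makes angle φ with the slider axis where L sinφ = r sinθ; differentiating, L cosφ·φ̇ = r ω cosθ.
L cosφ = √(L² − r² sin²θ) = 0.071418 m.
|ω_rod| = r ω |cosθ| / √(L² − r² sin²θ) = 0.0265·133.4·0.98129/0.071418 = 48.577 rad/s.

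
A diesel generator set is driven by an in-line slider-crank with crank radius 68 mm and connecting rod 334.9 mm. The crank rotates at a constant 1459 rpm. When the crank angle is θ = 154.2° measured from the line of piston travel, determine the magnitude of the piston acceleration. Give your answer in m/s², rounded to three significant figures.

1230

ω = 2π·1459/60 = 152.8 rad/s
x(θ) = r cosθ + √(L² − r² sin²θ); with ω constant, a = ω²·d²x/dθ².
d²x/dθ² = −r cosθ − r²(cos2θ)/√u − r⁴ sin²2θ/(4u^{3/2}),  u = L² − r² sin²θ = 0.111282 m².
Substituting r = 0.068 m, L = 0.3349 m, θ = 154.2°: d²x/dθ² = +0.052523 m.
a = ω²·d²x/dθ² = (152.8)²·(+0.052523) = +1226.1 m/s²;  |a| = 1226.1 m/s².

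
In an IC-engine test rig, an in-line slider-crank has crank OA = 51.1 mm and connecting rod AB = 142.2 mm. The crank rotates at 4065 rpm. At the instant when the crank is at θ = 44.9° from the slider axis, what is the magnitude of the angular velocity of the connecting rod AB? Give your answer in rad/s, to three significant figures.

112

ω = 425.7 rad/s (converted from 4065 rpm).
The rod makes angle φ with the slider axis where L sinφ = r sinθ; differentiating, L cosφ·φ̇ = r ω cosθ.
L cosφ = √(L² − r² sin²θ) = 0.13755 m.
|ω_rod| = r ω |cosθ| / √(L² − r² sin²θ) = 0.0511·425.7·0.70834/0.13755 = 112.02 rad/s.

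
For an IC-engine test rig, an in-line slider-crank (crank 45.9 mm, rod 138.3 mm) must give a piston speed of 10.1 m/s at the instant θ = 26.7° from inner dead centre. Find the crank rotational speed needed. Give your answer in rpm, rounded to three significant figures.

3600

For an in-line slider-crank, |v_piston| = rω|sinθ|·[1 + r cosθ/√(L² − r² sin²θ)].
With r = 0.0459 m, L = 0.1383 m, θ = 26.7°: the bracketed kinematic factor |dx/dθ| = 0.026808 m.
ω = v/|dx/dθ| = 10.1/0.026808 = 376.76 rad/s.
N = 60ω/(2π) = 3597.8 rpm.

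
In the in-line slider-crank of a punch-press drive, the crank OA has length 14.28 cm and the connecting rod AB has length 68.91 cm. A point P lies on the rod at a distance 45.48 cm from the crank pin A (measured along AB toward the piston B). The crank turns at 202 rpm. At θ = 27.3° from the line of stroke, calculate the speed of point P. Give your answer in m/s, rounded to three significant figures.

ω = 21.15 rad/s.  Crank-pin speed |V_A| = rω = 3.0207 m/s, perpendicular to OA.
Rod angle: sinφ = −(r/L) sinθ ⇒ φ = -5.454°; ω_rod = −rω cosθ/√(L²−r²sin²θ) = -3.913 rad/s.
V_P = V_A + ω_rod × AP, with AP = 0.4548 m along the rod.
Components: V_Px = −rω sinθ − a·ω_rod·sinφ = -1.5546 m/s;  V_Py = rω cosθ + a·ω_rod·cosφ = +0.91267 m/s.
|V_P| = √(V_Px² + V_Py²) = 1.8027 m/s.

1.80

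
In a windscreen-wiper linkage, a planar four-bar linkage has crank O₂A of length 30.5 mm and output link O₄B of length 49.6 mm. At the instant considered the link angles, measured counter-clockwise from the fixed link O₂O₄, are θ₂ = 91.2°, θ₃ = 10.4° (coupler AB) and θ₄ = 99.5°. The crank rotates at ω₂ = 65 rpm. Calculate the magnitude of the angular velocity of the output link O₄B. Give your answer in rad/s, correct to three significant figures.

4.13

ω₂ = 6.807 rad/s (from 65 rpm).
Differentiating the loop-closure r₂e^{iθ₂}+r₃e^{iθ₃}=r₁+r₄e^{iθ₄} gives r₂ω₂e^{iθ₂}+r₃ω₃e^{iθ₃}=r₄ω₄e^{iθ₄}.
Eliminating the other unknown: ω₄ = r₂ω₂ sin(θ₂−θ₃) / [r₄ sin(θ₄−θ₃)].
Numerator sine = +0.98714; denominator sine = +0.99988.
Result = 0.0305·6.807·(+0.98714) / (0.0496·(+0.99988)) = +4.1323 rad/s; magnitude 4.1323 rad/s.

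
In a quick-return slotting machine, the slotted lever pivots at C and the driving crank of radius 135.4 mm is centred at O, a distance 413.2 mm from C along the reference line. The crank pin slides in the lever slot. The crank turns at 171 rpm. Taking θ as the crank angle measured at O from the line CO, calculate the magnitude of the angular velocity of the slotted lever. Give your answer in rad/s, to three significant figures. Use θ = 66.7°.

ω = 17.91 rad/s (from 171 rpm).
Crank pin A relative to C: A = (d + r cosθ, r sinθ); lever angle φ = atan2(r sinθ, d + r cosθ).
Differentiating tanφ: φ̇ = rω(d cosθ + r)/(d² + r² + 2dr cosθ).
d² + r² + 2dr cosθ = |CA|² = 0.233327 m²;  d cosθ + r = +0.29884 m.
|ω_lever| = |0.1354·17.91·+0.29884| / 0.233327 = 3.1054 rad/s.

3.11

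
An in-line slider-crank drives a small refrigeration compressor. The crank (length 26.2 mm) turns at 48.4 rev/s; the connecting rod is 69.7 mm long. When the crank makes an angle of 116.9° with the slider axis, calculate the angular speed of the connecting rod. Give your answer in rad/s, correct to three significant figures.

54.9

ω = 304.1 rad/s (converted from 48.4 rev/s).
The rod makes angle φ with the slider axis where L sinφ = r sinθ; differentiating, L cosφ·φ̇ = r ω cosθ.
L cosφ = √(L² − r² sin²θ) = 0.065667 m.
|ω_rod| = r ω |cosθ| / √(L² − r² sin²θ) = 0.0262·304.1·0.45243/0.065667 = 54.895 rad/s.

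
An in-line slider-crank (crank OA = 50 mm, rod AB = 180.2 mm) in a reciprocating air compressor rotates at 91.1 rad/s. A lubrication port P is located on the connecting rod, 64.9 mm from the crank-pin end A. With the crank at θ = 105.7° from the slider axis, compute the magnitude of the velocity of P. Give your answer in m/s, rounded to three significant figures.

4.33

ω = 91.1 rad/s.  Crank-pin speed |V_A| = rω = 4.555 m/s, perpendicular to OA.
Rod angle: sinφ = −(r/L) sinθ ⇒ φ = -15.493°; ω_rod = −rω cosθ/√(L²−r²sin²θ) = +7.098 rad/s.
V_P = V_A + ω_rod × AP, with AP = 0.0649 m along the rod.
Components: V_Px = −rω sinθ − a·ω_rod·sinφ = -4.262 m/s;  V_Py = rω cosθ + a·ω_rod·cosφ = -0.78866 m/s.
|V_P| = √(V_Px² + V_Py²) = 4.3344 m/s.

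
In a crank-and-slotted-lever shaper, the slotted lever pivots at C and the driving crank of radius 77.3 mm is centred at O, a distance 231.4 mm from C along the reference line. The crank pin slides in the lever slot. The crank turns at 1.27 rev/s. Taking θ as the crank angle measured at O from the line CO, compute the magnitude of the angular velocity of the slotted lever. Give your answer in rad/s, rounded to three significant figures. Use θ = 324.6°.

ω = 7.98 rad/s (from 1.27 rev/s).
Crank pin A relative to C: A = (d + r cosθ, r sinθ); lever angle φ = atan2(r sinθ, d + r cosθ).
Differentiating tanφ: φ̇ = rω(d cosθ + r)/(d² + r² + 2dr cosθ).
d² + r² + 2dr cosθ = |CA|² = 0.088682 m²;  d cosθ + r = +0.26592 m.
|ω_lever| = |0.0773·7.98·+0.26592| / 0.088682 = 1.8496 rad/s.

1.85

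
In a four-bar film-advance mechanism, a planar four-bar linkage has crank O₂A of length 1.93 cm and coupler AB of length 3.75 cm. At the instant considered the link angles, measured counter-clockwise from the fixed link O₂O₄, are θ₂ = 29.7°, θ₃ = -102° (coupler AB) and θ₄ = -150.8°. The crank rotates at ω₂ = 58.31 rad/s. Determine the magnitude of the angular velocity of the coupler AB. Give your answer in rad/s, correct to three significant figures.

ω₂ = 58.31 rad/s
Differentiating the loop-closure r₂e^{iθ₂}+r₃e^{iθ₃}=r₁+r₄e^{iθ₄} gives r₂ω₂e^{iθ₂}+r₃ω₃e^{iθ₃}=r₄ω₄e^{iθ₄}.
Eliminating the other unknown: ω₃ = r₂ω₂ sin(θ₄−θ₂) / [r₃ sin(θ₃−θ₄)].
Numerator sine = +0.00873; denominator sine = +0.75241.
Result = 0.0193·58.31·(+0.00873) / (0.0375·(+0.75241)) = +0.34806 rad/s; magnitude 0.34806 rad/s.

0.348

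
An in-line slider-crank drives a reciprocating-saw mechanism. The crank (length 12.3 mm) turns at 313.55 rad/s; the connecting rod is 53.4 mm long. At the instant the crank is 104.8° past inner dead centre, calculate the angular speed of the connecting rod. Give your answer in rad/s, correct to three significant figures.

18.9

ω = 313.6 rad/s
The rod makes angle φ with the slider axis where L sinφ = r sinθ; differentiating, L cosφ·φ̇ = r ω cosθ.
L cosφ = √(L² − r² sin²θ) = 0.052059 m.
|ω_rod| = r ω |cosθ| / √(L² − r² sin²θ) = 0.0123·313.6·0.25545/0.052059 = 18.924 rad/s.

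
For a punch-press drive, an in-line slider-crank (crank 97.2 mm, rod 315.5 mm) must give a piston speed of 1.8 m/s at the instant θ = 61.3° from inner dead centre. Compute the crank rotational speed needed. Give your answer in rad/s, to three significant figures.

For an in-line slider-crank, |v_piston| = rω|sinθ|·[1 + r cosθ/√(L² − r² sin²θ)].
With r = 0.0972 m, L = 0.3155 m, θ = 61.3°: the bracketed kinematic factor |dx/dθ| = 0.09836 m.
ω = v/|dx/dθ| = 1.8/0.09836 = 18.3 rad/s.

18.3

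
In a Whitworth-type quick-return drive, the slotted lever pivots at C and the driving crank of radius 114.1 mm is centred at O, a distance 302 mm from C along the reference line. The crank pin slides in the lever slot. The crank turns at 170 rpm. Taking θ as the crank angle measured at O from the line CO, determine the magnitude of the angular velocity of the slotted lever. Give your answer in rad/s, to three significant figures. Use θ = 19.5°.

4.79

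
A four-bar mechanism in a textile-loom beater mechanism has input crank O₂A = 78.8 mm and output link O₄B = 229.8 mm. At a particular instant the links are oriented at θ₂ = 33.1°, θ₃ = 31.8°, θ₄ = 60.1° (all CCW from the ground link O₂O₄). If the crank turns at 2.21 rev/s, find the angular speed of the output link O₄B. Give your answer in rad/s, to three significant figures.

0.228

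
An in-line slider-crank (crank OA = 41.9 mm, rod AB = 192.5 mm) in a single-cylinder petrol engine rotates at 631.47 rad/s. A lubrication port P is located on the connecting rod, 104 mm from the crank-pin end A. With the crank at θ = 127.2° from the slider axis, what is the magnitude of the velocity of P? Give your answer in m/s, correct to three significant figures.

20.9

ω = 631.5 rad/s.  Crank-pin speed |V_A| = rω = 26.459 m/s, perpendicular to OA.
Rod angle: sinφ = −(r/L) sinθ ⇒ φ = -9.984°; ω_rod = −rω cosθ/√(L²−r²sin²θ) = +84.378 rad/s.
V_P = V_A + ω_rod × AP, with AP = 0.104 m along the rod.
Components: V_Px = −rω sinθ − a·ω_rod·sinφ = -19.554 m/s;  V_Py = rω cosθ + a·ω_rod·cosφ = -7.3544 m/s.
|V_P| = √(V_Px² + V_Py²) = 20.891 m/s.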